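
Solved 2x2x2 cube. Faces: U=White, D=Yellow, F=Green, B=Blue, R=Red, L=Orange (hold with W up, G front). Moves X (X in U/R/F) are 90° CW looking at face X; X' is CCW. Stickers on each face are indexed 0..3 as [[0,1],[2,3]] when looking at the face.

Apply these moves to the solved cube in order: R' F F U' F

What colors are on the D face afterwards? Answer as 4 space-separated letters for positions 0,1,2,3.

Answer: O W Y G

Derivation:
After move 1 (R'): R=RRRR U=WBWB F=GWGW D=YGYG B=YBYB
After move 2 (F): F=GGWW U=WBOO R=WRBR D=RRYG L=OYOG
After move 3 (F): F=WGWG U=WBGY R=OROR D=BWYG L=OROR
After move 4 (U'): U=BYWG F=ORWG R=WGOR B=ORYB L=YBOR
After move 5 (F): F=WOGR U=BYRB R=WGGR D=OWYG L=YBOW
Query: D face = OWYG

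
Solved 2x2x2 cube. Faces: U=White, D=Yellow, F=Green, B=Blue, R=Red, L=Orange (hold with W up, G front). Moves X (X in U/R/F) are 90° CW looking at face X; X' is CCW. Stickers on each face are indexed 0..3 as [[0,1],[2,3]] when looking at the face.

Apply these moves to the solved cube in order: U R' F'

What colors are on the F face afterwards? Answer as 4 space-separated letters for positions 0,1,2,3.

After move 1 (U): U=WWWW F=RRGG R=BBRR B=OOBB L=GGOO
After move 2 (R'): R=BRBR U=WBWO F=RWGW D=YRYG B=YOYB
After move 3 (F'): F=WWRG U=WBBB R=RRYR D=GOYG L=GOOW
Query: F face = WWRG

Answer: W W R G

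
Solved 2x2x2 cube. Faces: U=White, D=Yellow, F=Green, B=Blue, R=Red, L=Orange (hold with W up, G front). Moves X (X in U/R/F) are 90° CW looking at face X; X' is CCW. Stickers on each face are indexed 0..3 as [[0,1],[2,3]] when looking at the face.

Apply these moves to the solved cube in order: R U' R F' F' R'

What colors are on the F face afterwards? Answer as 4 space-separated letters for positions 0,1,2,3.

After move 1 (R): R=RRRR U=WGWG F=GYGY D=YBYB B=WBWB
After move 2 (U'): U=GGWW F=OOGY R=GYRR B=RRWB L=WBOO
After move 3 (R): R=RGRY U=GOWY F=OBGB D=YWYR B=WRGB
After move 4 (F'): F=BBOG U=GORR R=WGYY D=BOYR L=WYOW
After move 5 (F'): F=BGBO U=GOWY R=OGBY D=YWYR L=WROR
After move 6 (R'): R=GYOB U=GGWW F=BOBY D=YGYO B=RRWB
Query: F face = BOBY

Answer: B O B Y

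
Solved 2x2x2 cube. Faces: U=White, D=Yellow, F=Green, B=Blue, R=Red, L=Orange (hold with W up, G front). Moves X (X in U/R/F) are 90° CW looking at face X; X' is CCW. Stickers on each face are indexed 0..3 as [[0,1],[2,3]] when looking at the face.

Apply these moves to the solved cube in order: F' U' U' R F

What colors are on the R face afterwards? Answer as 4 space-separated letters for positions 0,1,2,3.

Answer: W O G W

Derivation:
After move 1 (F'): F=GGGG U=WWRR R=YRYR D=OOYY L=OWOW
After move 2 (U'): U=WRWR F=OWGG R=GGYR B=YRBB L=BBOW
After move 3 (U'): U=RRWW F=BBGG R=OWYR B=GGBB L=YROW
After move 4 (R): R=YORW U=RBWG F=BOGY D=OBYG B=WGRB
After move 5 (F): F=GBYO U=RBWR R=WOGW D=RYYG L=YOOB
Query: R face = WOGW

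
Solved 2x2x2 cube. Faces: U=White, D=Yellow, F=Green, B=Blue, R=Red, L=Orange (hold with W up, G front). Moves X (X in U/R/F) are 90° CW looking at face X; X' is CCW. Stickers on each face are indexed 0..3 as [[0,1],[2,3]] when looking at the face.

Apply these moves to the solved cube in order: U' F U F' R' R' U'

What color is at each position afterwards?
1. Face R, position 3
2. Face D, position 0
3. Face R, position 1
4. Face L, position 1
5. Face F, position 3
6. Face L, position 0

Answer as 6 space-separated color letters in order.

Answer: G O B Y B G

Derivation:
After move 1 (U'): U=WWWW F=OOGG R=GGRR B=RRBB L=BBOO
After move 2 (F): F=GOGO U=WWOB R=WGWR D=RGYY L=BYOY
After move 3 (U): U=OWBW F=WGGO R=RRWR B=BYBB L=GOOY
After move 4 (F'): F=GOWG U=OWRW R=GRRR D=OYYY L=GWOB
After move 5 (R'): R=RRGR U=OBRB F=GWWW D=OOYG B=YYYB
After move 6 (R'): R=RRRG U=OYRY F=GBWB D=OWYW B=GYOB
After move 7 (U'): U=YYOR F=GWWB R=GBRG B=RROB L=GYOB
Query 1: R[3] = G
Query 2: D[0] = O
Query 3: R[1] = B
Query 4: L[1] = Y
Query 5: F[3] = B
Query 6: L[0] = G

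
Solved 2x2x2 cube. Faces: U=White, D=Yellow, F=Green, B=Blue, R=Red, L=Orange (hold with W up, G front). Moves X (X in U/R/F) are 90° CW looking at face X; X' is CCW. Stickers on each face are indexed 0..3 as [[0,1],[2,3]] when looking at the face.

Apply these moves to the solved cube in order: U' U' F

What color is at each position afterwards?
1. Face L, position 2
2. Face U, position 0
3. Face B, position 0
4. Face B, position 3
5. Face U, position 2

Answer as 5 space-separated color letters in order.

After move 1 (U'): U=WWWW F=OOGG R=GGRR B=RRBB L=BBOO
After move 2 (U'): U=WWWW F=BBGG R=OORR B=GGBB L=RROO
After move 3 (F): F=GBGB U=WWOR R=WOWR D=ROYY L=RYOY
Query 1: L[2] = O
Query 2: U[0] = W
Query 3: B[0] = G
Query 4: B[3] = B
Query 5: U[2] = O

Answer: O W G B O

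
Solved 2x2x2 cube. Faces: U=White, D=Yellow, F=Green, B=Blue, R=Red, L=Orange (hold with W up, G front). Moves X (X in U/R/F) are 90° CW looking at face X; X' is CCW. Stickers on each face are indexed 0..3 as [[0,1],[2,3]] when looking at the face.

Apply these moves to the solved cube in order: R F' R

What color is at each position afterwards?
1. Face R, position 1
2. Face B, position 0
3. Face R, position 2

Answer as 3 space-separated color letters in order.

After move 1 (R): R=RRRR U=WGWG F=GYGY D=YBYB B=WBWB
After move 2 (F'): F=YYGG U=WGRR R=BRYR D=OOYB L=OGOW
After move 3 (R): R=YBRR U=WYRG F=YOGB D=OWYW B=RBGB
Query 1: R[1] = B
Query 2: B[0] = R
Query 3: R[2] = R

Answer: B R R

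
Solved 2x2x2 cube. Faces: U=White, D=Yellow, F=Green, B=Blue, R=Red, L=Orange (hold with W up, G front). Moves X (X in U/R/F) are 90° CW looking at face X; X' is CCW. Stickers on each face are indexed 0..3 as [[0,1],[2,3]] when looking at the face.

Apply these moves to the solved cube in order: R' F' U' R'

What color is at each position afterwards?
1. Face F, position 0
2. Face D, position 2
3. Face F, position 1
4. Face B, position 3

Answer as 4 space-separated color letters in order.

After move 1 (R'): R=RRRR U=WBWB F=GWGW D=YGYG B=YBYB
After move 2 (F'): F=WWGG U=WBRR R=GRYR D=OOYG L=OBOW
After move 3 (U'): U=BRWR F=OBGG R=WWYR B=GRYB L=YBOW
After move 4 (R'): R=WRWY U=BYWG F=ORGR D=OBYG B=GROB
Query 1: F[0] = O
Query 2: D[2] = Y
Query 3: F[1] = R
Query 4: B[3] = B

Answer: O Y R B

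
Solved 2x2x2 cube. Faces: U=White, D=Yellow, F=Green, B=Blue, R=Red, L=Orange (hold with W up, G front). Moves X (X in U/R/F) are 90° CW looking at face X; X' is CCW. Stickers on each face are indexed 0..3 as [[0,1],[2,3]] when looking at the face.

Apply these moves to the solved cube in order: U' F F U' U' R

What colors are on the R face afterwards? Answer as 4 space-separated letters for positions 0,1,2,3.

Answer: B B R R

Derivation:
After move 1 (U'): U=WWWW F=OOGG R=GGRR B=RRBB L=BBOO
After move 2 (F): F=GOGO U=WWOB R=WGWR D=RGYY L=BYOY
After move 3 (F): F=GGOO U=WWYY R=OGBR D=WWYY L=BROG
After move 4 (U'): U=WYWY F=BROO R=GGBR B=OGBB L=RROG
After move 5 (U'): U=YYWW F=RROO R=BRBR B=GGBB L=OGOG
After move 6 (R): R=BBRR U=YRWO F=RWOY D=WBYG B=WGYB
Query: R face = BBRR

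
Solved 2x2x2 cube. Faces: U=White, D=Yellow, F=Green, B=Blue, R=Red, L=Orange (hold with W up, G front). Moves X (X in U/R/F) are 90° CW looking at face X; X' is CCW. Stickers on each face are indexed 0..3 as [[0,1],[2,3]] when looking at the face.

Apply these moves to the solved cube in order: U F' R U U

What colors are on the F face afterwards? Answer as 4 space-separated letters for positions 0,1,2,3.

After move 1 (U): U=WWWW F=RRGG R=BBRR B=OOBB L=GGOO
After move 2 (F'): F=RGRG U=WWBR R=YBYR D=GOYY L=GWOW
After move 3 (R): R=YYRB U=WGBG F=RORY D=GBYO B=ROWB
After move 4 (U): U=BWGG F=YYRY R=RORB B=GWWB L=ROOW
After move 5 (U): U=GBGW F=RORY R=GWRB B=ROWB L=YYOW
Query: F face = RORY

Answer: R O R Y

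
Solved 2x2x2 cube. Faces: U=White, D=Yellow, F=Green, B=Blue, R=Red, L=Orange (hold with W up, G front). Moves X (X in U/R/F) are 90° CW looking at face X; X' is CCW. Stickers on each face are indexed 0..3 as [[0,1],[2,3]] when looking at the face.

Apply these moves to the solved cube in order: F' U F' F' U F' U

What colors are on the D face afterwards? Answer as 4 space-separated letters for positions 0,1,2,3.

After move 1 (F'): F=GGGG U=WWRR R=YRYR D=OOYY L=OWOW
After move 2 (U): U=RWRW F=YRGG R=BBYR B=OWBB L=GGOW
After move 3 (F'): F=RGYG U=RWBY R=OBOR D=GWYY L=GWOR
After move 4 (F'): F=GGRY U=RWOO R=WBGR D=WRYY L=GYOB
After move 5 (U): U=OROW F=WBRY R=OWGR B=GYBB L=GGOB
After move 6 (F'): F=BYWR U=OROG R=RWWR D=GBYY L=GWOO
After move 7 (U): U=OOGR F=RWWR R=GYWR B=GWBB L=BYOO
Query: D face = GBYY

Answer: G B Y Y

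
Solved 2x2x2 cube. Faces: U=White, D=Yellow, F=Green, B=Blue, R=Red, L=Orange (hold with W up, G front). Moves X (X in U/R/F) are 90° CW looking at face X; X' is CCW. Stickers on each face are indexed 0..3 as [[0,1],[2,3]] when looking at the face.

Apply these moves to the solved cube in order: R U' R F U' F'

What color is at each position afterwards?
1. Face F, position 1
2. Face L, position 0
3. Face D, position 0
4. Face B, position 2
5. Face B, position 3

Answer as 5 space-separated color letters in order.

After move 1 (R): R=RRRR U=WGWG F=GYGY D=YBYB B=WBWB
After move 2 (U'): U=GGWW F=OOGY R=GYRR B=RRWB L=WBOO
After move 3 (R): R=RGRY U=GOWY F=OBGB D=YWYR B=WRGB
After move 4 (F): F=GOBB U=GOOB R=WGYY D=RRYR L=WYOW
After move 5 (U'): U=OBGO F=WYBB R=GOYY B=WGGB L=WROW
After move 6 (F'): F=YBWB U=OBGY R=RORY D=RWYR L=WOOG
Query 1: F[1] = B
Query 2: L[0] = W
Query 3: D[0] = R
Query 4: B[2] = G
Query 5: B[3] = B

Answer: B W R G B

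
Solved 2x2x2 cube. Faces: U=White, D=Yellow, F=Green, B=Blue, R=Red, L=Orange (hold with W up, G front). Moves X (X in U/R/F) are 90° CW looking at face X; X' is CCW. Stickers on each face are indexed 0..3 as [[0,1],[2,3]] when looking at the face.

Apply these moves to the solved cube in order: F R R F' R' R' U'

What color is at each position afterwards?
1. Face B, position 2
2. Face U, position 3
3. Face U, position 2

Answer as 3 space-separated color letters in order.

Answer: B R W

Derivation:
After move 1 (F): F=GGGG U=WWOO R=WRWR D=RRYY L=OYOY
After move 2 (R): R=WWRR U=WGOG F=GRGY D=RBYB B=OBWB
After move 3 (R): R=RWRW U=WROY F=GBGB D=RWYO B=GBGB
After move 4 (F'): F=BBGG U=WRRR R=WWRW D=YYYO L=OYOO
After move 5 (R'): R=WWWR U=WGRG F=BRGR D=YBYG B=OBYB
After move 6 (R'): R=WRWW U=WYRO F=BGGG D=YRYR B=GBBB
After move 7 (U'): U=YOWR F=OYGG R=BGWW B=WRBB L=GBOO
Query 1: B[2] = B
Query 2: U[3] = R
Query 3: U[2] = W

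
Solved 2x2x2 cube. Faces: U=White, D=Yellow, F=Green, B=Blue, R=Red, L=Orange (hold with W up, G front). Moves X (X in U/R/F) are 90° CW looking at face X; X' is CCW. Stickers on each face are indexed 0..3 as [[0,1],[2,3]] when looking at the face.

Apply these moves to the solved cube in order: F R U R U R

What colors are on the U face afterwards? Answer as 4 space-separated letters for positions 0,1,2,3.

Answer: G O Y B

Derivation:
After move 1 (F): F=GGGG U=WWOO R=WRWR D=RRYY L=OYOY
After move 2 (R): R=WWRR U=WGOG F=GRGY D=RBYB B=OBWB
After move 3 (U): U=OWGG F=WWGY R=OBRR B=OYWB L=GROY
After move 4 (R): R=RORB U=OWGY F=WBGB D=RWYO B=GYWB
After move 5 (U): U=GOYW F=ROGB R=GYRB B=GRWB L=WBOY
After move 6 (R): R=RGBY U=GOYB F=RWGO D=RWYG B=WROB
Query: U face = GOYB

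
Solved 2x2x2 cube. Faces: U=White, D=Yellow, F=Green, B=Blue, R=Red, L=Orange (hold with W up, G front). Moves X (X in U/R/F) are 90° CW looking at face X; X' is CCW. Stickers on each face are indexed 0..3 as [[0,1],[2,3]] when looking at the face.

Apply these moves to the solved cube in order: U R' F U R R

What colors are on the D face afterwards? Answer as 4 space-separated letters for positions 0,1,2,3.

After move 1 (U): U=WWWW F=RRGG R=BBRR B=OOBB L=GGOO
After move 2 (R'): R=BRBR U=WBWO F=RWGW D=YRYG B=YOYB
After move 3 (F): F=GRWW U=WBOG R=WROR D=BBYG L=GYOR
After move 4 (U): U=OWGB F=WRWW R=YOOR B=GYYB L=GROR
After move 5 (R): R=OYRO U=ORGW F=WBWG D=BYYG B=BYWB
After move 6 (R): R=ROOY U=OBGG F=WYWG D=BWYB B=WYRB
Query: D face = BWYB

Answer: B W Y B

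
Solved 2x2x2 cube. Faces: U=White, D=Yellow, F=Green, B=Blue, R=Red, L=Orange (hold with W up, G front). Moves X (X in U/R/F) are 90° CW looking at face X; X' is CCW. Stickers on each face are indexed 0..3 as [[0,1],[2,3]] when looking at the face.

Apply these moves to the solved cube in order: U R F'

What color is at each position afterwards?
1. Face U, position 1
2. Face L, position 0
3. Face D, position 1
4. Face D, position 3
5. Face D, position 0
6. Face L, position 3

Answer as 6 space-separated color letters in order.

After move 1 (U): U=WWWW F=RRGG R=BBRR B=OOBB L=GGOO
After move 2 (R): R=RBRB U=WRWG F=RYGY D=YBYO B=WOWB
After move 3 (F'): F=YYRG U=WRRR R=BBYB D=GOYO L=GGOW
Query 1: U[1] = R
Query 2: L[0] = G
Query 3: D[1] = O
Query 4: D[3] = O
Query 5: D[0] = G
Query 6: L[3] = W

Answer: R G O O G W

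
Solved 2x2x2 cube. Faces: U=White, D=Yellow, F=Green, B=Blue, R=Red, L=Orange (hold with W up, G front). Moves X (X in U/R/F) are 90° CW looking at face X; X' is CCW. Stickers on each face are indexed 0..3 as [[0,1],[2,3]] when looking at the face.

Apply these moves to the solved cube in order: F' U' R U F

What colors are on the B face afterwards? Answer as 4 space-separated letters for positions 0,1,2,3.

Answer: B B R B

Derivation:
After move 1 (F'): F=GGGG U=WWRR R=YRYR D=OOYY L=OWOW
After move 2 (U'): U=WRWR F=OWGG R=GGYR B=YRBB L=BBOW
After move 3 (R): R=YGRG U=WWWG F=OOGY D=OBYY B=RRRB
After move 4 (U): U=WWGW F=YGGY R=RRRG B=BBRB L=OOOW
After move 5 (F): F=GYYG U=WWWO R=GRWG D=RRYY L=OOOB
Query: B face = BBRB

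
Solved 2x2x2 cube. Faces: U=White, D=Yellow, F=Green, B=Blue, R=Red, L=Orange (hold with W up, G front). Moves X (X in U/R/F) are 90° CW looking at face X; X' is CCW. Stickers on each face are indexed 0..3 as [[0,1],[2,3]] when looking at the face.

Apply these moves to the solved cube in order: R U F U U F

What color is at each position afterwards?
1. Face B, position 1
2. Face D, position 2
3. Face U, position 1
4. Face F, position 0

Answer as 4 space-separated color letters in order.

Answer: R Y O Y

Derivation:
After move 1 (R): R=RRRR U=WGWG F=GYGY D=YBYB B=WBWB
After move 2 (U): U=WWGG F=RRGY R=WBRR B=OOWB L=GYOO
After move 3 (F): F=GRYR U=WWOY R=GBGR D=RWYB L=GYOB
After move 4 (U): U=OWYW F=GBYR R=OOGR B=GYWB L=GROB
After move 5 (U): U=YOWW F=OOYR R=GYGR B=GRWB L=GBOB
After move 6 (F): F=YORO U=YOBB R=WYWR D=GGYB L=GROW
Query 1: B[1] = R
Query 2: D[2] = Y
Query 3: U[1] = O
Query 4: F[0] = Y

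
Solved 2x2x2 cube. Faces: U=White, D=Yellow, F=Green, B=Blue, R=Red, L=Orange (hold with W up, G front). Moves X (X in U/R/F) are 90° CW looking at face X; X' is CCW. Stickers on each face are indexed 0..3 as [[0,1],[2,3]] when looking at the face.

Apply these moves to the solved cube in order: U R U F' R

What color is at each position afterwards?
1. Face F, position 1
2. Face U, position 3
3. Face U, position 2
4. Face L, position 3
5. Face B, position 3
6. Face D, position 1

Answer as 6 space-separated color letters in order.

Answer: O G W G B W

Derivation:
After move 1 (U): U=WWWW F=RRGG R=BBRR B=OOBB L=GGOO
After move 2 (R): R=RBRB U=WRWG F=RYGY D=YBYO B=WOWB
After move 3 (U): U=WWGR F=RBGY R=WORB B=GGWB L=RYOO
After move 4 (F'): F=BYRG U=WWWR R=BOYB D=YOYO L=RROG
After move 5 (R): R=YBBO U=WYWG F=BORO D=YWYG B=RGWB
Query 1: F[1] = O
Query 2: U[3] = G
Query 3: U[2] = W
Query 4: L[3] = G
Query 5: B[3] = B
Query 6: D[1] = W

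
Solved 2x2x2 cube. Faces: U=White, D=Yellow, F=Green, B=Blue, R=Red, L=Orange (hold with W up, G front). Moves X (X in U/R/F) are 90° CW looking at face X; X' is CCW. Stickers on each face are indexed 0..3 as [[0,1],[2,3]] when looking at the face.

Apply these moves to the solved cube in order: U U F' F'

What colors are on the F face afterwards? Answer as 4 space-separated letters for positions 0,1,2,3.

After move 1 (U): U=WWWW F=RRGG R=BBRR B=OOBB L=GGOO
After move 2 (U): U=WWWW F=BBGG R=OORR B=GGBB L=RROO
After move 3 (F'): F=BGBG U=WWOR R=YOYR D=ROYY L=RWOW
After move 4 (F'): F=GGBB U=WWYY R=OORR D=WWYY L=RROO
Query: F face = GGBB

Answer: G G B B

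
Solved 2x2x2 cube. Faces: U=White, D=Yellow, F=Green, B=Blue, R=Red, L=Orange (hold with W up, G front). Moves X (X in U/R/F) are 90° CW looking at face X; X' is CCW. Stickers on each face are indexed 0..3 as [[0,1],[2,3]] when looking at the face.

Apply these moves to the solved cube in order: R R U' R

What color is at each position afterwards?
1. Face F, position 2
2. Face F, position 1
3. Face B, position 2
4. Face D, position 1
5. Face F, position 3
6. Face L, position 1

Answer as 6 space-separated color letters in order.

Answer: G W Y G W B

Derivation:
After move 1 (R): R=RRRR U=WGWG F=GYGY D=YBYB B=WBWB
After move 2 (R): R=RRRR U=WYWY F=GBGB D=YWYW B=GBGB
After move 3 (U'): U=YYWW F=OOGB R=GBRR B=RRGB L=GBOO
After move 4 (R): R=RGRB U=YOWB F=OWGW D=YGYR B=WRYB
Query 1: F[2] = G
Query 2: F[1] = W
Query 3: B[2] = Y
Query 4: D[1] = G
Query 5: F[3] = W
Query 6: L[1] = B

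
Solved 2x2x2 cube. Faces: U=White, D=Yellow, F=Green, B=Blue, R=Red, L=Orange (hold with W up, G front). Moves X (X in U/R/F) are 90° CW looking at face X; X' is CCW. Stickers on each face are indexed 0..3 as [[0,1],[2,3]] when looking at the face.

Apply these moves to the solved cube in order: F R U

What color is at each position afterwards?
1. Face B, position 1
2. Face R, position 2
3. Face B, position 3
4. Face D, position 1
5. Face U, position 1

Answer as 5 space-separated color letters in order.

Answer: Y R B B W

Derivation:
After move 1 (F): F=GGGG U=WWOO R=WRWR D=RRYY L=OYOY
After move 2 (R): R=WWRR U=WGOG F=GRGY D=RBYB B=OBWB
After move 3 (U): U=OWGG F=WWGY R=OBRR B=OYWB L=GROY
Query 1: B[1] = Y
Query 2: R[2] = R
Query 3: B[3] = B
Query 4: D[1] = B
Query 5: U[1] = W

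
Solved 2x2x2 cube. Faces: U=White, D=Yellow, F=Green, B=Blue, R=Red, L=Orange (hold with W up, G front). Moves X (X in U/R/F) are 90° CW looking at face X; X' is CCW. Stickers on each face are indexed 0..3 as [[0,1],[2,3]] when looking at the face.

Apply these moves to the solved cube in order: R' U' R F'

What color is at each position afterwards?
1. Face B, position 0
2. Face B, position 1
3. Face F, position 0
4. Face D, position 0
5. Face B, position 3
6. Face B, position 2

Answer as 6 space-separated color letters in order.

After move 1 (R'): R=RRRR U=WBWB F=GWGW D=YGYG B=YBYB
After move 2 (U'): U=BBWW F=OOGW R=GWRR B=RRYB L=YBOO
After move 3 (R): R=RGRW U=BOWW F=OGGG D=YYYR B=WRBB
After move 4 (F'): F=GGOG U=BORR R=YGYW D=BOYR L=YWOW
Query 1: B[0] = W
Query 2: B[1] = R
Query 3: F[0] = G
Query 4: D[0] = B
Query 5: B[3] = B
Query 6: B[2] = B

Answer: W R G B B B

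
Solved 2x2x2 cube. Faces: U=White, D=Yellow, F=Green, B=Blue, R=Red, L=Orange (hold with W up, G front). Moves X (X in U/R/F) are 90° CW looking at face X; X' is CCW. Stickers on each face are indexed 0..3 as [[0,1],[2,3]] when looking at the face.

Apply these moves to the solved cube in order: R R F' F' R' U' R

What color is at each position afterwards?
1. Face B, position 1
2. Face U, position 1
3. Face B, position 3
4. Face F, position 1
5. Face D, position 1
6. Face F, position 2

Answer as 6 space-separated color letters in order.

Answer: R R B G W B

Derivation:
After move 1 (R): R=RRRR U=WGWG F=GYGY D=YBYB B=WBWB
After move 2 (R): R=RRRR U=WYWY F=GBGB D=YWYW B=GBGB
After move 3 (F'): F=BBGG U=WYRR R=WRYR D=OOYW L=OYOW
After move 4 (F'): F=BGBG U=WYWY R=OROR D=YWYW L=OROR
After move 5 (R'): R=RROO U=WGWG F=BYBY D=YGYG B=WBWB
After move 6 (U'): U=GGWW F=ORBY R=BYOO B=RRWB L=WBOR
After move 7 (R): R=OBOY U=GRWY F=OGBG D=YWYR B=WRGB
Query 1: B[1] = R
Query 2: U[1] = R
Query 3: B[3] = B
Query 4: F[1] = G
Query 5: D[1] = W
Query 6: F[2] = B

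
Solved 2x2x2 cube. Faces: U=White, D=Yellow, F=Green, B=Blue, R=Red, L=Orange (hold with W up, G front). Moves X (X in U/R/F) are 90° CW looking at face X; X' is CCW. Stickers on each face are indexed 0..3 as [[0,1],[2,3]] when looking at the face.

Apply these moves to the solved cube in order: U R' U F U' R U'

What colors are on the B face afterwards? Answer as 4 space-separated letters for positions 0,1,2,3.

Answer: B G W B

Derivation:
After move 1 (U): U=WWWW F=RRGG R=BBRR B=OOBB L=GGOO
After move 2 (R'): R=BRBR U=WBWO F=RWGW D=YRYG B=YOYB
After move 3 (U): U=WWOB F=BRGW R=YOBR B=GGYB L=RWOO
After move 4 (F): F=GBWR U=WWOW R=OOBR D=BYYG L=RYOR
After move 5 (U'): U=WWWO F=RYWR R=GBBR B=OOYB L=GGOR
After move 6 (R): R=BGRB U=WYWR F=RYWG D=BYYO B=OOWB
After move 7 (U'): U=YRWW F=GGWG R=RYRB B=BGWB L=OOOR
Query: B face = BGWB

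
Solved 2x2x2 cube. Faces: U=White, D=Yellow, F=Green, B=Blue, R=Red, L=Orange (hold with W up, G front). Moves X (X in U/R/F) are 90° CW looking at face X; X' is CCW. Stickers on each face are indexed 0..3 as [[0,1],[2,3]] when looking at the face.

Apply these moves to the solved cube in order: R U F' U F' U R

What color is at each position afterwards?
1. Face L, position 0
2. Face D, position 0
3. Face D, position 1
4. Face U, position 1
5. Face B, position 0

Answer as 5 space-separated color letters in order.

Answer: B Y W O W

Derivation:
After move 1 (R): R=RRRR U=WGWG F=GYGY D=YBYB B=WBWB
After move 2 (U): U=WWGG F=RRGY R=WBRR B=OOWB L=GYOO
After move 3 (F'): F=RYRG U=WWWR R=BBYR D=YOYB L=GGOG
After move 4 (U): U=WWRW F=BBRG R=OOYR B=GGWB L=RYOG
After move 5 (F'): F=BGBR U=WWOY R=OOYR D=YGYB L=RWOR
After move 6 (U): U=OWYW F=OOBR R=GGYR B=RWWB L=BGOR
After move 7 (R): R=YGRG U=OOYR F=OGBB D=YWYR B=WWWB
Query 1: L[0] = B
Query 2: D[0] = Y
Query 3: D[1] = W
Query 4: U[1] = O
Query 5: B[0] = W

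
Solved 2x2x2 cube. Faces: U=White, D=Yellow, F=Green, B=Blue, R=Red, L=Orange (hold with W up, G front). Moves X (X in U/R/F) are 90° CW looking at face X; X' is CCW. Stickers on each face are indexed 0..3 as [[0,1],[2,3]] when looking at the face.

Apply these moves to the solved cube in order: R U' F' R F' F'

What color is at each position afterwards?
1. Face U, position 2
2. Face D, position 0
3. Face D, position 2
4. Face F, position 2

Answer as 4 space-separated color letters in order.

After move 1 (R): R=RRRR U=WGWG F=GYGY D=YBYB B=WBWB
After move 2 (U'): U=GGWW F=OOGY R=GYRR B=RRWB L=WBOO
After move 3 (F'): F=OYOG U=GGGR R=BYYR D=BOYB L=WWOW
After move 4 (R): R=YBRY U=GYGG F=OOOB D=BWYR B=RRGB
After move 5 (F'): F=OBOO U=GYYR R=WBBY D=WWYR L=WGOG
After move 6 (F'): F=BOOO U=GYWB R=WBWY D=GGYR L=WROY
Query 1: U[2] = W
Query 2: D[0] = G
Query 3: D[2] = Y
Query 4: F[2] = O

Answer: W G Y O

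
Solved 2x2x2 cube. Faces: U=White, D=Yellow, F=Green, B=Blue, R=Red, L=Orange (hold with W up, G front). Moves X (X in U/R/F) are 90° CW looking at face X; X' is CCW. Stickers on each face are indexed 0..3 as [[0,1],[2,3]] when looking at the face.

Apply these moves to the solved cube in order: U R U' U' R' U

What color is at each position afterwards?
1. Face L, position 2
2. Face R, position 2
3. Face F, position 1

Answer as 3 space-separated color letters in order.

After move 1 (U): U=WWWW F=RRGG R=BBRR B=OOBB L=GGOO
After move 2 (R): R=RBRB U=WRWG F=RYGY D=YBYO B=WOWB
After move 3 (U'): U=RGWW F=GGGY R=RYRB B=RBWB L=WOOO
After move 4 (U'): U=GWRW F=WOGY R=GGRB B=RYWB L=RBOO
After move 5 (R'): R=GBGR U=GWRR F=WWGW D=YOYY B=OYBB
After move 6 (U): U=RGRW F=GBGW R=OYGR B=RBBB L=WWOO
Query 1: L[2] = O
Query 2: R[2] = G
Query 3: F[1] = B

Answer: O G B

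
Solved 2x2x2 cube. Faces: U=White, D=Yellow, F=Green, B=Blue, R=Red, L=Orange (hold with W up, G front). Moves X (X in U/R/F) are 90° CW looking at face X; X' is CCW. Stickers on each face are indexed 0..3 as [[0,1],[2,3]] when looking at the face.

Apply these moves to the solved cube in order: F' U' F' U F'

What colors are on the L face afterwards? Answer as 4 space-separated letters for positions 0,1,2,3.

After move 1 (F'): F=GGGG U=WWRR R=YRYR D=OOYY L=OWOW
After move 2 (U'): U=WRWR F=OWGG R=GGYR B=YRBB L=BBOW
After move 3 (F'): F=WGOG U=WRGY R=OGOR D=BWYY L=BROW
After move 4 (U): U=GWYR F=OGOG R=YROR B=BRBB L=WGOW
After move 5 (F'): F=GGOO U=GWYO R=WRBR D=GWYY L=WROY
Query: L face = WROY

Answer: W R O Y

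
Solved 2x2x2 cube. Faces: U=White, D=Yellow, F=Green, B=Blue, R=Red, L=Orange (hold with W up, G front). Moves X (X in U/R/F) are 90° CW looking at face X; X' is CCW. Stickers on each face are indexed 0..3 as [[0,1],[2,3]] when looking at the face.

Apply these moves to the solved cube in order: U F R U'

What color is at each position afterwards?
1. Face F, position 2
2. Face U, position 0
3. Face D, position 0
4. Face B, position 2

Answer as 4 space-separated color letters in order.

After move 1 (U): U=WWWW F=RRGG R=BBRR B=OOBB L=GGOO
After move 2 (F): F=GRGR U=WWOG R=WBWR D=RBYY L=GYOY
After move 3 (R): R=WWRB U=WROR F=GBGY D=RBYO B=GOWB
After move 4 (U'): U=RRWO F=GYGY R=GBRB B=WWWB L=GOOY
Query 1: F[2] = G
Query 2: U[0] = R
Query 3: D[0] = R
Query 4: B[2] = W

Answer: G R R W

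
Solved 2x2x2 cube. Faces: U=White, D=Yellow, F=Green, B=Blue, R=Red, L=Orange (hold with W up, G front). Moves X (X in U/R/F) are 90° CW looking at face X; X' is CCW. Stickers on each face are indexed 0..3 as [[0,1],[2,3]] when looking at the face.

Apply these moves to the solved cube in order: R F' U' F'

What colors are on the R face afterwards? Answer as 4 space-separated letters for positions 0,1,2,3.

After move 1 (R): R=RRRR U=WGWG F=GYGY D=YBYB B=WBWB
After move 2 (F'): F=YYGG U=WGRR R=BRYR D=OOYB L=OGOW
After move 3 (U'): U=GRWR F=OGGG R=YYYR B=BRWB L=WBOW
After move 4 (F'): F=GGOG U=GRYY R=OYOR D=BWYB L=WROW
Query: R face = OYOR

Answer: O Y O R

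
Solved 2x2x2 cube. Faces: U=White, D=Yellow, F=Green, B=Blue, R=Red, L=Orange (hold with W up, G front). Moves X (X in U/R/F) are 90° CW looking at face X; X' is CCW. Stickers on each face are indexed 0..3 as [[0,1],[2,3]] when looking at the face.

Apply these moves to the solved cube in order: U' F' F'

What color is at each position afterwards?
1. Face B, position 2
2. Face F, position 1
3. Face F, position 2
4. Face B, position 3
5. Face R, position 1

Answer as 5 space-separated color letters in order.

Answer: B G O B G

Derivation:
After move 1 (U'): U=WWWW F=OOGG R=GGRR B=RRBB L=BBOO
After move 2 (F'): F=OGOG U=WWGR R=YGYR D=BOYY L=BWOW
After move 3 (F'): F=GGOO U=WWYY R=OGBR D=WWYY L=BROG
Query 1: B[2] = B
Query 2: F[1] = G
Query 3: F[2] = O
Query 4: B[3] = B
Query 5: R[1] = G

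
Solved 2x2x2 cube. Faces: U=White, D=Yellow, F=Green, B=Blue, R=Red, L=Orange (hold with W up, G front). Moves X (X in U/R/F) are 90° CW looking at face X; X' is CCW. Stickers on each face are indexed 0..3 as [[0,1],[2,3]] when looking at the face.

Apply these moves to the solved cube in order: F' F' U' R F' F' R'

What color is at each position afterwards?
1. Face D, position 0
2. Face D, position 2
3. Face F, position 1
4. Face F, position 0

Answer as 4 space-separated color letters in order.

After move 1 (F'): F=GGGG U=WWRR R=YRYR D=OOYY L=OWOW
After move 2 (F'): F=GGGG U=WWYY R=OROR D=WWYY L=OROR
After move 3 (U'): U=WYWY F=ORGG R=GGOR B=ORBB L=BBOR
After move 4 (R): R=OGRG U=WRWG F=OWGY D=WBYO B=YRYB
After move 5 (F'): F=WYOG U=WROR R=BGWG D=BRYO L=BGOW
After move 6 (F'): F=YGWO U=WRBW R=RGBG D=GWYO L=BROO
After move 7 (R'): R=GGRB U=WYBY F=YRWW D=GGYO B=ORWB
Query 1: D[0] = G
Query 2: D[2] = Y
Query 3: F[1] = R
Query 4: F[0] = Y

Answer: G Y R Y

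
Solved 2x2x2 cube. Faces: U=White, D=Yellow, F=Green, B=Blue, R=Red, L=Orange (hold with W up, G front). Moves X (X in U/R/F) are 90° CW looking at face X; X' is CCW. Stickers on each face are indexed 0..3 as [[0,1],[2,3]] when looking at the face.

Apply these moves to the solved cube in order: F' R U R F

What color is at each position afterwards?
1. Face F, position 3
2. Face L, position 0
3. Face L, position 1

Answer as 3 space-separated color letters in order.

Answer: B G O

Derivation:
After move 1 (F'): F=GGGG U=WWRR R=YRYR D=OOYY L=OWOW
After move 2 (R): R=YYRR U=WGRG F=GOGY D=OBYB B=RBWB
After move 3 (U): U=RWGG F=YYGY R=RBRR B=OWWB L=GOOW
After move 4 (R): R=RRRB U=RYGY F=YBGB D=OWYO B=GWWB
After move 5 (F): F=GYBB U=RYWO R=GRYB D=RRYO L=GOOW
Query 1: F[3] = B
Query 2: L[0] = G
Query 3: L[1] = O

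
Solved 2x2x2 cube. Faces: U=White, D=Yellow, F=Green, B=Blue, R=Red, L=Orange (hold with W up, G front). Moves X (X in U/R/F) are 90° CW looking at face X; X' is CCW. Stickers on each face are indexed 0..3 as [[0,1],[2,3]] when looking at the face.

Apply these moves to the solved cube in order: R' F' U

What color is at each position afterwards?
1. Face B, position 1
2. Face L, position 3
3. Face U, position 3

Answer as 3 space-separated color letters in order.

After move 1 (R'): R=RRRR U=WBWB F=GWGW D=YGYG B=YBYB
After move 2 (F'): F=WWGG U=WBRR R=GRYR D=OOYG L=OBOW
After move 3 (U): U=RWRB F=GRGG R=YBYR B=OBYB L=WWOW
Query 1: B[1] = B
Query 2: L[3] = W
Query 3: U[3] = B

Answer: B W B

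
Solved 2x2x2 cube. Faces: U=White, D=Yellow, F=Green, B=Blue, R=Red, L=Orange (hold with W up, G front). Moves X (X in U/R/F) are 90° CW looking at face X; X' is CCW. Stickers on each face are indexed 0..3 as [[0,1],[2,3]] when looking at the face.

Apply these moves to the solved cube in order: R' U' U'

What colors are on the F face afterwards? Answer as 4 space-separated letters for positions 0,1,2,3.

Answer: Y B G W

Derivation:
After move 1 (R'): R=RRRR U=WBWB F=GWGW D=YGYG B=YBYB
After move 2 (U'): U=BBWW F=OOGW R=GWRR B=RRYB L=YBOO
After move 3 (U'): U=BWBW F=YBGW R=OORR B=GWYB L=RROO
Query: F face = YBGW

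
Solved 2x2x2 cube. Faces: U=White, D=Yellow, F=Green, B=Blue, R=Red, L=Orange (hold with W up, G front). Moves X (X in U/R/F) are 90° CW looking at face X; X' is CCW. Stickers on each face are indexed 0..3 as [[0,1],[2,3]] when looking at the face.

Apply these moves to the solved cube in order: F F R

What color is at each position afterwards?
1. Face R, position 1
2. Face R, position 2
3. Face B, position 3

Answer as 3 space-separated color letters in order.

Answer: O R B

Derivation:
After move 1 (F): F=GGGG U=WWOO R=WRWR D=RRYY L=OYOY
After move 2 (F): F=GGGG U=WWYY R=OROR D=WWYY L=OROR
After move 3 (R): R=OORR U=WGYG F=GWGY D=WBYB B=YBWB
Query 1: R[1] = O
Query 2: R[2] = R
Query 3: B[3] = B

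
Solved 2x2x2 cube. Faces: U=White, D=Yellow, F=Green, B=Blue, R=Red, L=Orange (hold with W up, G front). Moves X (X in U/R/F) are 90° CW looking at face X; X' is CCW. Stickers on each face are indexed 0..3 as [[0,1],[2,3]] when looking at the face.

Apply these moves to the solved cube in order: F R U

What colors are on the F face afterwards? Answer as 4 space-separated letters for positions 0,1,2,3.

Answer: W W G Y

Derivation:
After move 1 (F): F=GGGG U=WWOO R=WRWR D=RRYY L=OYOY
After move 2 (R): R=WWRR U=WGOG F=GRGY D=RBYB B=OBWB
After move 3 (U): U=OWGG F=WWGY R=OBRR B=OYWB L=GROY
Query: F face = WWGY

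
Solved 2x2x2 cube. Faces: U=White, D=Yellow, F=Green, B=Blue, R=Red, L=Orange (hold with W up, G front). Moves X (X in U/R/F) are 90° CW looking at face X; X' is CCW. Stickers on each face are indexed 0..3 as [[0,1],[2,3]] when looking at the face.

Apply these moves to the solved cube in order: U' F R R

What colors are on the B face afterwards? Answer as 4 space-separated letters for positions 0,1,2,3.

After move 1 (U'): U=WWWW F=OOGG R=GGRR B=RRBB L=BBOO
After move 2 (F): F=GOGO U=WWOB R=WGWR D=RGYY L=BYOY
After move 3 (R): R=WWRG U=WOOO F=GGGY D=RBYR B=BRWB
After move 4 (R): R=RWGW U=WGOY F=GBGR D=RWYB B=OROB
Query: B face = OROB

Answer: O R O B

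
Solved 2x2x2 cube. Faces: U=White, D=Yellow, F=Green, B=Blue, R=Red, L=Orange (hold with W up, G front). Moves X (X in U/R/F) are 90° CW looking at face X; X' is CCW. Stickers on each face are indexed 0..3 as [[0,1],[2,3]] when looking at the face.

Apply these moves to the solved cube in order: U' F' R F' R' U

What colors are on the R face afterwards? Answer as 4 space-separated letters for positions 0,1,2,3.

Answer: R R B B

Derivation:
After move 1 (U'): U=WWWW F=OOGG R=GGRR B=RRBB L=BBOO
After move 2 (F'): F=OGOG U=WWGR R=YGYR D=BOYY L=BWOW
After move 3 (R): R=YYRG U=WGGG F=OOOY D=BBYR B=RRWB
After move 4 (F'): F=OYOO U=WGYR R=BYBG D=WWYR L=BGOG
After move 5 (R'): R=YGBB U=WWYR F=OGOR D=WYYO B=RRWB
After move 6 (U): U=YWRW F=YGOR R=RRBB B=BGWB L=OGOG
Query: R face = RRBB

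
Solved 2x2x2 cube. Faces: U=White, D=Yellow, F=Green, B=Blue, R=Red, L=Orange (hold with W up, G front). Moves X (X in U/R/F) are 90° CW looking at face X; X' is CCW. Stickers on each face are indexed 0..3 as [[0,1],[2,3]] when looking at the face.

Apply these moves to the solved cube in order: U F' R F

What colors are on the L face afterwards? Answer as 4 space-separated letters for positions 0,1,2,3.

After move 1 (U): U=WWWW F=RRGG R=BBRR B=OOBB L=GGOO
After move 2 (F'): F=RGRG U=WWBR R=YBYR D=GOYY L=GWOW
After move 3 (R): R=YYRB U=WGBG F=RORY D=GBYO B=ROWB
After move 4 (F): F=RRYO U=WGWW R=BYGB D=RYYO L=GGOB
Query: L face = GGOB

Answer: G G O B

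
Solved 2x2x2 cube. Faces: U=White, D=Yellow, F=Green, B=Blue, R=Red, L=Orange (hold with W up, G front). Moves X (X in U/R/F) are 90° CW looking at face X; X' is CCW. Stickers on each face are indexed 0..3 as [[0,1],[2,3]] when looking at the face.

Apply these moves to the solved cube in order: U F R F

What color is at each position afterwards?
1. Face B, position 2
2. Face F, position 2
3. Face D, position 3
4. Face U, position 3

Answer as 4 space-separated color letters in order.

Answer: W Y O Y

Derivation:
After move 1 (U): U=WWWW F=RRGG R=BBRR B=OOBB L=GGOO
After move 2 (F): F=GRGR U=WWOG R=WBWR D=RBYY L=GYOY
After move 3 (R): R=WWRB U=WROR F=GBGY D=RBYO B=GOWB
After move 4 (F): F=GGYB U=WRYY R=OWRB D=RWYO L=GROB
Query 1: B[2] = W
Query 2: F[2] = Y
Query 3: D[3] = O
Query 4: U[3] = Y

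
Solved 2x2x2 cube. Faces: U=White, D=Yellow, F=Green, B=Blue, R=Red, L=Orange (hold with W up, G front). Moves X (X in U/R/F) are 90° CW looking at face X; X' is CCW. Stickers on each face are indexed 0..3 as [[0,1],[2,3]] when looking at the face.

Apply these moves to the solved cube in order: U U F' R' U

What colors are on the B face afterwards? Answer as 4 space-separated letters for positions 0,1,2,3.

Answer: R W O B

Derivation:
After move 1 (U): U=WWWW F=RRGG R=BBRR B=OOBB L=GGOO
After move 2 (U): U=WWWW F=BBGG R=OORR B=GGBB L=RROO
After move 3 (F'): F=BGBG U=WWOR R=YOYR D=ROYY L=RWOW
After move 4 (R'): R=ORYY U=WBOG F=BWBR D=RGYG B=YGOB
After move 5 (U): U=OWGB F=ORBR R=YGYY B=RWOB L=BWOW
Query: B face = RWOB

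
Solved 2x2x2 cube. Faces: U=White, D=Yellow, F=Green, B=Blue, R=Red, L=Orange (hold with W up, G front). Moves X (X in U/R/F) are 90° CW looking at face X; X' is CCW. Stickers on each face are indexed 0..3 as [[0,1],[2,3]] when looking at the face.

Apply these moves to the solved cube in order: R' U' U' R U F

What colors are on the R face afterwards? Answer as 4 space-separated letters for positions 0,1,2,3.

After move 1 (R'): R=RRRR U=WBWB F=GWGW D=YGYG B=YBYB
After move 2 (U'): U=BBWW F=OOGW R=GWRR B=RRYB L=YBOO
After move 3 (U'): U=BWBW F=YBGW R=OORR B=GWYB L=RROO
After move 4 (R): R=RORO U=BBBW F=YGGG D=YYYG B=WWWB
After move 5 (U): U=BBWB F=ROGG R=WWRO B=RRWB L=YGOO
After move 6 (F): F=GRGO U=BBOG R=WWBO D=RWYG L=YYOY
Query: R face = WWBO

Answer: W W B O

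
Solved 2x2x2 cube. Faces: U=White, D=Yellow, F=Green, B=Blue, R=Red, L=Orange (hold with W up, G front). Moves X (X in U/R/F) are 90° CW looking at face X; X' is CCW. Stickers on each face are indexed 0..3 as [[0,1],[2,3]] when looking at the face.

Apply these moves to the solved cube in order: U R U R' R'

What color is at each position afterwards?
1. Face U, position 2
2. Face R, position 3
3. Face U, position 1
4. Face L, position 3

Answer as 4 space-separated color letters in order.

Answer: G W B O

Derivation:
After move 1 (U): U=WWWW F=RRGG R=BBRR B=OOBB L=GGOO
After move 2 (R): R=RBRB U=WRWG F=RYGY D=YBYO B=WOWB
After move 3 (U): U=WWGR F=RBGY R=WORB B=GGWB L=RYOO
After move 4 (R'): R=OBWR U=WWGG F=RWGR D=YBYY B=OGBB
After move 5 (R'): R=BROW U=WBGO F=RWGG D=YWYR B=YGBB
Query 1: U[2] = G
Query 2: R[3] = W
Query 3: U[1] = B
Query 4: L[3] = O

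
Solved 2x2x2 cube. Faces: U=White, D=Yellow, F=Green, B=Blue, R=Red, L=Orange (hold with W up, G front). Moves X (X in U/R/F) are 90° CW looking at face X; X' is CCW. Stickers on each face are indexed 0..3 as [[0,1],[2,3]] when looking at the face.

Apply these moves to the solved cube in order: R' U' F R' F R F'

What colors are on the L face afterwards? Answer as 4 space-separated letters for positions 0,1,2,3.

After move 1 (R'): R=RRRR U=WBWB F=GWGW D=YGYG B=YBYB
After move 2 (U'): U=BBWW F=OOGW R=GWRR B=RRYB L=YBOO
After move 3 (F): F=GOWO U=BBOB R=WWWR D=RGYG L=YYOG
After move 4 (R'): R=WRWW U=BYOR F=GBWB D=ROYO B=GRGB
After move 5 (F): F=WGBB U=BYGY R=ORRW D=WWYO L=YROO
After move 6 (R): R=ROWR U=BGGB F=WWBO D=WGYG B=YRYB
After move 7 (F'): F=WOWB U=BGRW R=GOWR D=ROYG L=YBOG
Query: L face = YBOG

Answer: Y B O G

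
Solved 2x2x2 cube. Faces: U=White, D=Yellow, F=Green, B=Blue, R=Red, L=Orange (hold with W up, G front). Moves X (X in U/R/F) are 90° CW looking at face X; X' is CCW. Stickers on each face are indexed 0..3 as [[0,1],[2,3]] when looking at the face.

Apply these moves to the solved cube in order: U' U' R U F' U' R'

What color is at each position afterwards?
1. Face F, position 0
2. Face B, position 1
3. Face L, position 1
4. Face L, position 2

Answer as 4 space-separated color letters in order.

After move 1 (U'): U=WWWW F=OOGG R=GGRR B=RRBB L=BBOO
After move 2 (U'): U=WWWW F=BBGG R=OORR B=GGBB L=RROO
After move 3 (R): R=RORO U=WBWG F=BYGY D=YBYG B=WGWB
After move 4 (U): U=WWGB F=ROGY R=WGRO B=RRWB L=BYOO
After move 5 (F'): F=OYRG U=WWWR R=BGYO D=YOYG L=BBOG
After move 6 (U'): U=WRWW F=BBRG R=OYYO B=BGWB L=RROG
After move 7 (R'): R=YOOY U=WWWB F=BRRW D=YBYG B=GGOB
Query 1: F[0] = B
Query 2: B[1] = G
Query 3: L[1] = R
Query 4: L[2] = O

Answer: B G R O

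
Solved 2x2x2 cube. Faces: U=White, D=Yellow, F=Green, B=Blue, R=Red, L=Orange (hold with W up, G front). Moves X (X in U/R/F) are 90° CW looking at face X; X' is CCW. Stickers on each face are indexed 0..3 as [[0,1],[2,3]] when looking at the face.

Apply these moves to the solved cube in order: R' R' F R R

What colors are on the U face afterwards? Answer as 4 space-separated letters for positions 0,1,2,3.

Answer: W R O W

Derivation:
After move 1 (R'): R=RRRR U=WBWB F=GWGW D=YGYG B=YBYB
After move 2 (R'): R=RRRR U=WYWY F=GBGB D=YWYW B=GBGB
After move 3 (F): F=GGBB U=WYOO R=WRYR D=RRYW L=OYOW
After move 4 (R): R=YWRR U=WGOB F=GRBW D=RGYG B=OBYB
After move 5 (R): R=RYRW U=WROW F=GGBG D=RYYO B=BBGB
Query: U face = WROW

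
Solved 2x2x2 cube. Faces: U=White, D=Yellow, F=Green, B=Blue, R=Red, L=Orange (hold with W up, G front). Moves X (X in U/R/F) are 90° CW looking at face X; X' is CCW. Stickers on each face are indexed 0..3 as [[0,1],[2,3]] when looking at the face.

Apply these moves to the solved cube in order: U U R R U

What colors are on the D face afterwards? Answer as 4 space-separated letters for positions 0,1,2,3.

After move 1 (U): U=WWWW F=RRGG R=BBRR B=OOBB L=GGOO
After move 2 (U): U=WWWW F=BBGG R=OORR B=GGBB L=RROO
After move 3 (R): R=RORO U=WBWG F=BYGY D=YBYG B=WGWB
After move 4 (R): R=RROO U=WYWY F=BBGG D=YWYW B=GGBB
After move 5 (U): U=WWYY F=RRGG R=GGOO B=RRBB L=BBOO
Query: D face = YWYW

Answer: Y W Y W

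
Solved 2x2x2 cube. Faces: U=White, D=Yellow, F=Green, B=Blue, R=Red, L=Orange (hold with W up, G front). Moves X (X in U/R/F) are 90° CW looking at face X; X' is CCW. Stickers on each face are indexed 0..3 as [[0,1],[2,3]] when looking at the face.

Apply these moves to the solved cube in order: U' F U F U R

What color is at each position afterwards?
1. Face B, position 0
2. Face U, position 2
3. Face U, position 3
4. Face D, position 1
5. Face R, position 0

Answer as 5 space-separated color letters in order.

Answer: W O G B W

Derivation:
After move 1 (U'): U=WWWW F=OOGG R=GGRR B=RRBB L=BBOO
After move 2 (F): F=GOGO U=WWOB R=WGWR D=RGYY L=BYOY
After move 3 (U): U=OWBW F=WGGO R=RRWR B=BYBB L=GOOY
After move 4 (F): F=GWOG U=OWYO R=BRWR D=WRYY L=GROG
After move 5 (U): U=YOOW F=BROG R=BYWR B=GRBB L=GWOG
After move 6 (R): R=WBRY U=YROG F=BROY D=WBYG B=WROB
Query 1: B[0] = W
Query 2: U[2] = O
Query 3: U[3] = G
Query 4: D[1] = B
Query 5: R[0] = W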